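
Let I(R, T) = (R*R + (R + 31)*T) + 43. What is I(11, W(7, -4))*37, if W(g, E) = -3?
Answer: 1406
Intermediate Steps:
I(R, T) = 43 + R² + T*(31 + R) (I(R, T) = (R² + (31 + R)*T) + 43 = (R² + T*(31 + R)) + 43 = 43 + R² + T*(31 + R))
I(11, W(7, -4))*37 = (43 + 11² + 31*(-3) + 11*(-3))*37 = (43 + 121 - 93 - 33)*37 = 38*37 = 1406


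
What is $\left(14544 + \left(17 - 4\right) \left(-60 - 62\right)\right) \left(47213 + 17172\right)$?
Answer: $834300830$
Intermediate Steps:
$\left(14544 + \left(17 - 4\right) \left(-60 - 62\right)\right) \left(47213 + 17172\right) = \left(14544 + \left(17 - 4\right) \left(-122\right)\right) 64385 = \left(14544 + 13 \left(-122\right)\right) 64385 = \left(14544 - 1586\right) 64385 = 12958 \cdot 64385 = 834300830$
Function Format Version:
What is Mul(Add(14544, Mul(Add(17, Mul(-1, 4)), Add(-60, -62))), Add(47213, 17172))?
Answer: 834300830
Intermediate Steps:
Mul(Add(14544, Mul(Add(17, Mul(-1, 4)), Add(-60, -62))), Add(47213, 17172)) = Mul(Add(14544, Mul(Add(17, -4), -122)), 64385) = Mul(Add(14544, Mul(13, -122)), 64385) = Mul(Add(14544, -1586), 64385) = Mul(12958, 64385) = 834300830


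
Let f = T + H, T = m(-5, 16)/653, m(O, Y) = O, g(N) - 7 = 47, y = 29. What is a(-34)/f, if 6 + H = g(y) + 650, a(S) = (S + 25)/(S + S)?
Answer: 5877/30993652 ≈ 0.00018962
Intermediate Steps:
g(N) = 54 (g(N) = 7 + 47 = 54)
a(S) = (25 + S)/(2*S) (a(S) = (25 + S)/((2*S)) = (25 + S)*(1/(2*S)) = (25 + S)/(2*S))
T = -5/653 ≈ -0.0076570
H = 698 (H = -6 + (54 + 650) = -6 + 704 = 698)
f = 455789/653 (f = -5/653 + 698 = 455789/653 ≈ 697.99)
a(-34)/f = ((½)*(25 - 34)/(-34))/(455789/653) = ((½)*(-1/34)*(-9))*(653/455789) = (9/68)*(653/455789) = 5877/30993652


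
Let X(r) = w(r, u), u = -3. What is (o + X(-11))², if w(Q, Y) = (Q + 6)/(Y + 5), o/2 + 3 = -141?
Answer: 337561/4 ≈ 84390.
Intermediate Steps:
o = -288 (o = -6 + 2*(-141) = -6 - 282 = -288)
w(Q, Y) = (6 + Q)/(5 + Y)
X(r) = 3 + r/2 (X(r) = (6 + r)/(5 - 3) = (6 + r)/2 = 3 + r/2)
(o + X(-11))² = (-288 + (3 + (½)*(-11)))² = (-288 + (3 - 11/2))² = (-288 - 5/2)² = (-581/2)² = 337561/4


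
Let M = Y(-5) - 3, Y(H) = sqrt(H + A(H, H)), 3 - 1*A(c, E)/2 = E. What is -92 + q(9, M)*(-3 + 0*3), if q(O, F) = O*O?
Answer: -335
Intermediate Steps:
A(c, E) = 6 - 2*E
Y(H) = sqrt(6 - H) (Y(H) = sqrt(H + (6 - 2*H)) = sqrt(6 - H))
M = -3 + sqrt(11) (M = sqrt(6 - 1*(-5)) - 3 = sqrt(6 + 5) - 3 = sqrt(11) - 3 = -3 + sqrt(11) ≈ 0.31662)
q(O, F) = O**2
-92 + q(9, M)*(-3 + 0*3) = -92 + 9**2*(-3 + 0*3) = -92 + 81*(-3 + 0) = -92 + 81*(-3) = -92 - 243 = -335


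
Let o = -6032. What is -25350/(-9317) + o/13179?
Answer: 277887506/122788743 ≈ 2.2631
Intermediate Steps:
-25350/(-9317) + o/13179 = -25350/(-9317) - 6032/13179 = -25350*(-1/9317) - 6032*1/13179 = 25350/9317 - 6032/13179 = 277887506/122788743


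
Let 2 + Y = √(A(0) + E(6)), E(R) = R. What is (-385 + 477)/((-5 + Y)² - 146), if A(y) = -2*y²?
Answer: -1196/1015 + 184*√6/1015 ≈ -0.73428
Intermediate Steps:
Y = -2 + √6 (Y = -2 + √(-2*0² + 6) = -2 + √(-2*0 + 6) = -2 + √(0 + 6) = -2 + √6 ≈ 0.44949)
(-385 + 477)/((-5 + Y)² - 146) = (-385 + 477)/((-5 + (-2 + √6))² - 146) = 92/((-7 + √6)² - 146) = 92/(-146 + (-7 + √6)²)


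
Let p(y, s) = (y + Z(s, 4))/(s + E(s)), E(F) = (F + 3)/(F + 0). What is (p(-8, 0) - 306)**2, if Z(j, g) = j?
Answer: 93636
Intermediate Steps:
E(F) = (3 + F)/F
p(y, s) = (s + y)/(s + (3 + s)/s) (p(y, s) = (y + s)/(s + (3 + s)/s) = (s + y)/(s + (3 + s)/s))
(p(-8, 0) - 306)**2 = (0*(0 - 8)/(3 + 0 + 0**2) - 306)**2 = (0*(-8)/(3 + 0 + 0) - 306)**2 = (0*(-8)/3 - 306)**2 = (0*(1/3)*(-8) - 306)**2 = (0 - 306)**2 = (-306)**2 = 93636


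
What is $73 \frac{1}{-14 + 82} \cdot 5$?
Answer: $\frac{365}{68} \approx 5.3676$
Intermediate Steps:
$73 \frac{1}{-14 + 82} \cdot 5 = 73 \cdot \frac{1}{68} \cdot 5 = 73 \cdot \frac{5}{68} = \frac{365}{68}$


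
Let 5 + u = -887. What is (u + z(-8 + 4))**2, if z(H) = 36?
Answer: 732736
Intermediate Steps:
u = -892 (u = -5 - 887 = -892)
(u + z(-8 + 4))**2 = (-892 + 36)**2 = (-856)**2 = 732736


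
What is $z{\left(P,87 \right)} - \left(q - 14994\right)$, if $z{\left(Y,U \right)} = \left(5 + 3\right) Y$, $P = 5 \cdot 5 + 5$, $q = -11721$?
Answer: $26955$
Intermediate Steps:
$P = 30$ ($P = 25 + 5 = 30$)
$z{\left(Y,U \right)} = 8 Y$
$z{\left(P,87 \right)} - \left(q - 14994\right) = 8 \cdot 30 - \left(-11721 - 14994\right) = 240 - -26715 = 240 + 26715 = 26955$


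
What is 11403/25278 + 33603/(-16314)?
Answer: -18427447/11455147 ≈ -1.6087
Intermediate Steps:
11403/25278 + 33603/(-16314) = 11403*(1/25278) + 33603*(-1/16314) = 3801/8426 - 11201/5438 = -18427447/11455147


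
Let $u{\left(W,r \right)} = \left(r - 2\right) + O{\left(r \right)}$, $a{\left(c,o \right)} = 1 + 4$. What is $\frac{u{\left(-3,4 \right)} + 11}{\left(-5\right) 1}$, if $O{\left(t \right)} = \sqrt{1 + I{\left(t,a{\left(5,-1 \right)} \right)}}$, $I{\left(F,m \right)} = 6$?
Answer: $- \frac{13}{5} - \frac{\sqrt{7}}{5} \approx -3.1292$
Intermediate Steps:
$a{\left(c,o \right)} = 5$
$O{\left(t \right)} = \sqrt{7}$ ($O{\left(t \right)} = \sqrt{1 + 6} = \sqrt{7}$)
$u{\left(W,r \right)} = -2 + r + \sqrt{7}$ ($u{\left(W,r \right)} = \left(r - 2\right) + \sqrt{7} = \left(-2 + r\right) + \sqrt{7} = -2 + r + \sqrt{7}$)
$\frac{u{\left(-3,4 \right)} + 11}{\left(-5\right) 1} = \frac{\left(-2 + 4 + \sqrt{7}\right) + 11}{\left(-5\right) 1} = \frac{\left(2 + \sqrt{7}\right) + 11}{-5} = - \frac{13 + \sqrt{7}}{5} = - \frac{13}{5} - \frac{\sqrt{7}}{5}$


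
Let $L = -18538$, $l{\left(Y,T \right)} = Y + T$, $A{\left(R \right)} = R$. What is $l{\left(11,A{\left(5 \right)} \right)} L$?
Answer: $-296608$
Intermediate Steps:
$l{\left(Y,T \right)} = T + Y$
$l{\left(11,A{\left(5 \right)} \right)} L = \left(5 + 11\right) \left(-18538\right) = 16 \left(-18538\right) = -296608$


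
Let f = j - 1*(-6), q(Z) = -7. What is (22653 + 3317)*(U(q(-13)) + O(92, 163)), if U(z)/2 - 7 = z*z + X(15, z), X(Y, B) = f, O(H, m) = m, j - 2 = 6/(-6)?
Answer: 7505330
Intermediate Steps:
j = 1 (j = 2 + 6/(-6) = 2 + 6*(-1/6) = 2 - 1 = 1)
f = 7 (f = 1 - 1*(-6) = 1 + 6 = 7)
X(Y, B) = 7
U(z) = 28 + 2*z**2 (U(z) = 14 + 2*(z*z + 7) = 14 + 2*(z**2 + 7) = 14 + 2*(7 + z**2) = 14 + (14 + 2*z**2) = 28 + 2*z**2)
(22653 + 3317)*(U(q(-13)) + O(92, 163)) = (22653 + 3317)*((28 + 2*(-7)**2) + 163) = 25970*((28 + 2*49) + 163) = 25970*((28 + 98) + 163) = 25970*(126 + 163) = 25970*289 = 7505330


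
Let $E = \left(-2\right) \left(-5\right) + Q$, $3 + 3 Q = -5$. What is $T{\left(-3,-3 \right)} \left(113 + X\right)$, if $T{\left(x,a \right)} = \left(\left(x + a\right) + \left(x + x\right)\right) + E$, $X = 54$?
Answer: $- \frac{2338}{3} \approx -779.33$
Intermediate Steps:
$Q = - \frac{8}{3}$ ($Q = -1 + \frac{1}{3} \left(-5\right) = -1 - \frac{5}{3} = - \frac{8}{3} \approx -2.6667$)
$E = \frac{22}{3}$ ($E = \left(-2\right) \left(-5\right) - \frac{8}{3} = 10 - \frac{8}{3} = \frac{22}{3} \approx 7.3333$)
$T{\left(x,a \right)} = \frac{22}{3} + a + 3 x$ ($T{\left(x,a \right)} = \left(\left(x + a\right) + \left(x + x\right)\right) + \frac{22}{3} = \left(\left(a + x\right) + 2 x\right) + \frac{22}{3} = \left(a + 3 x\right) + \frac{22}{3} = \frac{22}{3} + a + 3 x$)
$T{\left(-3,-3 \right)} \left(113 + X\right) = \left(\frac{22}{3} - 3 + 3 \left(-3\right)\right) \left(113 + 54\right) = \left(\frac{22}{3} - 3 - 9\right) 167 = \left(- \frac{14}{3}\right) 167 = - \frac{2338}{3}$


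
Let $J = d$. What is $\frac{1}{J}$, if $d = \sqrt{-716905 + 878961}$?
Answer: $\frac{\sqrt{40514}}{81028} \approx 0.0024841$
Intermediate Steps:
$d = 2 \sqrt{40514}$ ($d = \sqrt{162056} = 2 \sqrt{40514} \approx 402.56$)
$J = 2 \sqrt{40514} \approx 402.56$
$\frac{1}{J} = \frac{1}{2 \sqrt{40514}} = \frac{\sqrt{40514}}{81028}$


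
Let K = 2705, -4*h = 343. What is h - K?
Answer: -11163/4 ≈ -2790.8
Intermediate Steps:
h = -343/4 (h = -1/4*343 = -343/4 ≈ -85.750)
h - K = -343/4 - 1*2705 = -343/4 - 2705 = -11163/4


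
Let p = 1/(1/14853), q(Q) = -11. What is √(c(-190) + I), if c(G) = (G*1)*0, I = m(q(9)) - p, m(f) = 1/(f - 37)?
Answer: I*√2138835/12 ≈ 121.87*I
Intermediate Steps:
m(f) = 1/(-37 + f)
p = 14853 (p = 1/(1/14853) = 14853)
I = -712945/48 (I = 1/(-37 - 11) - 1*14853 = 1/(-48) - 14853 = -1/48 - 14853 = -712945/48 ≈ -14853.)
c(G) = 0 (c(G) = G*0 = 0)
√(c(-190) + I) = √(0 - 712945/48) = √(-712945/48) = I*√2138835/12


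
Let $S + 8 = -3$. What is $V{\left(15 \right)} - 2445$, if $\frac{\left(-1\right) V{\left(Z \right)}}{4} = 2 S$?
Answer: $-2357$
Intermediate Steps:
$S = -11$ ($S = -8 - 3 = -11$)
$V{\left(Z \right)} = 88$ ($V{\left(Z \right)} = - 4 \cdot 2 \left(-11\right) = \left(-4\right) \left(-22\right) = 88$)
$V{\left(15 \right)} - 2445 = 88 - 2445 = -2357$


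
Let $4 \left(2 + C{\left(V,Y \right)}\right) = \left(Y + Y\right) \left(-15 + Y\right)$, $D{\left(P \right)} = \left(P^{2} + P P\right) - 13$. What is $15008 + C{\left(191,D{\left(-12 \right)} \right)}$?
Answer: $50756$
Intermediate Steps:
$D{\left(P \right)} = -13 + 2 P^{2}$ ($D{\left(P \right)} = \left(P^{2} + P^{2}\right) - 13 = 2 P^{2} - 13 = -13 + 2 P^{2}$)
$C{\left(V,Y \right)} = -2 + \frac{Y \left(-15 + Y\right)}{2}$ ($C{\left(V,Y \right)} = -2 + \frac{\left(Y + Y\right) \left(-15 + Y\right)}{4} = -2 + \frac{2 Y \left(-15 + Y\right)}{4} = -2 + \frac{Y \left(-15 + Y\right)}{2}$)
$15008 + C{\left(191,D{\left(-12 \right)} \right)} = 15008 - \left(2 - \frac{\left(-13 + 2 \left(-12\right)^{2}\right)^{2}}{2} + \frac{15 \left(-13 + 2 \left(-12\right)^{2}\right)}{2}\right) = 15008 - \left(2 - \frac{\left(-13 + 2 \cdot 144\right)^{2}}{2} + \frac{15 \left(-13 + 2 \cdot 144\right)}{2}\right) = 15008 - \left(2 - \frac{\left(-13 + 288\right)^{2}}{2} + \frac{15 \left(-13 + 288\right)}{2}\right) = 15008 - \left(\frac{4129}{2} - \frac{75625}{2}\right) = 15008 - -35748 = 15008 + 35748 = 50756$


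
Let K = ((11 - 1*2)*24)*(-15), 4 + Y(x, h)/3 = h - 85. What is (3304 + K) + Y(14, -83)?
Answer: -452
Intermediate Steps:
Y(x, h) = -267 + 3*h (Y(x, h) = -12 + 3*(h - 85) = -12 + 3*(-85 + h) = -12 + (-255 + 3*h) = -267 + 3*h)
K = -3240 (K = ((11 - 2)*24)*(-15) = (9*24)*(-15) = 216*(-15) = -3240)
(3304 + K) + Y(14, -83) = (3304 - 3240) + (-267 + 3*(-83)) = 64 + (-267 - 249) = 64 - 516 = -452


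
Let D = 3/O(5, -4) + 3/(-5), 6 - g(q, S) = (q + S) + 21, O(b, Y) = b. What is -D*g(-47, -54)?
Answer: 0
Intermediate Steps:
g(q, S) = -15 - S - q (g(q, S) = 6 - ((q + S) + 21) = 6 - ((S + q) + 21) = 6 - (21 + S + q) = 6 + (-21 - S - q) = -15 - S - q)
D = 0 (D = 3/5 + 3/(-5) = 3*(1/5) + 3*(-1/5) = 3/5 - 3/5 = 0)
-D*g(-47, -54) = -0*(-15 - 1*(-54) - 1*(-47)) = -0*(-15 + 54 + 47) = -0*86 = -1*0 = 0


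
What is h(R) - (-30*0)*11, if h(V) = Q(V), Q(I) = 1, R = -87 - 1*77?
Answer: 1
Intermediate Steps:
R = -164 (R = -87 - 77 = -164)
h(V) = 1
h(R) - (-30*0)*11 = 1 - (-30*0)*11 = 1 - 0*11 = 1 - 1*0 = 1 + 0 = 1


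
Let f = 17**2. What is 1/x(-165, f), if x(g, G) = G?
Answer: 1/289 ≈ 0.0034602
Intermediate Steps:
f = 289
1/x(-165, f) = 1/289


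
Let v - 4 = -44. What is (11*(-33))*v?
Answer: 14520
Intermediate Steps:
v = -40 (v = 4 - 44 = -40)
(11*(-33))*v = (11*(-33))*(-40) = -363*(-40) = 14520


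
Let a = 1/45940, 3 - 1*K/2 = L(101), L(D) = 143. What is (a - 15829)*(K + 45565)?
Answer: -6586107833763/9188 ≈ -7.1682e+8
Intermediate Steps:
K = -280 (K = 6 - 2*143 = 6 - 286 = -280)
a = 1/45940 ≈ 2.1768e-5
(a - 15829)*(K + 45565) = (1/45940 - 15829)*(-280 + 45565) = -727184259/45940*45285 = -6586107833763/9188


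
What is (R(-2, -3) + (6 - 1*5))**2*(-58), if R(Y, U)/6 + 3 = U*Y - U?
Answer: -79402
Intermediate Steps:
R(Y, U) = -18 - 6*U + 6*U*Y (R(Y, U) = -18 + 6*(U*Y - U) = -18 + 6*(-U + U*Y) = -18 + (-6*U + 6*U*Y) = -18 - 6*U + 6*U*Y)
(R(-2, -3) + (6 - 1*5))**2*(-58) = ((-18 - 6*(-3) + 6*(-3)*(-2)) + (6 - 1*5))**2*(-58) = ((-18 + 18 + 36) + (6 - 5))**2*(-58) = (36 + 1)**2*(-58) = 37**2*(-58) = 1369*(-58) = -79402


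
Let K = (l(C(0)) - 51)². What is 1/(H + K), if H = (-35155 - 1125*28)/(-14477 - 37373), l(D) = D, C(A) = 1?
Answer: 10370/25938331 ≈ 0.00039979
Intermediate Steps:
H = 13331/10370 (H = (-35155 - 31500)/(-51850) = -66655*(-1/51850) = 13331/10370 ≈ 1.2855)
K = 2500 (K = (1 - 51)² = (-50)² = 2500)
1/(H + K) = 1/(13331/10370 + 2500) = 1/(25938331/10370) = 10370/25938331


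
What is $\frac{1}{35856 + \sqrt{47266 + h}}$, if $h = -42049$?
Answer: $\frac{11952}{428549173} - \frac{\sqrt{5217}}{1285647519} \approx 2.7833 \cdot 10^{-5}$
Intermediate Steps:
$\frac{1}{35856 + \sqrt{47266 + h}} = \frac{1}{35856 + \sqrt{47266 - 42049}} = \frac{1}{35856 + \sqrt{5217}}$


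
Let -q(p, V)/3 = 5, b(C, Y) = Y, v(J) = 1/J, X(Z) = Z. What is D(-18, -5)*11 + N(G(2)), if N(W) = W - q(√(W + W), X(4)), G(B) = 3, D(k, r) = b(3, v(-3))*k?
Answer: 84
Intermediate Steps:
q(p, V) = -15 (q(p, V) = -3*5 = -15)
D(k, r) = -k/3 (D(k, r) = k/(-3) = -k/3)
N(W) = 15 + W (N(W) = W - 1*(-15) = W + 15 = 15 + W)
D(-18, -5)*11 + N(G(2)) = -⅓*(-18)*11 + (15 + 3) = 6*11 + 18 = 66 + 18 = 84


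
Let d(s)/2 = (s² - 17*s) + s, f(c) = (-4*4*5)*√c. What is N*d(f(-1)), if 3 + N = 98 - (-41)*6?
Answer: -4364800 + 872960*I ≈ -4.3648e+6 + 8.7296e+5*I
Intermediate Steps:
f(c) = -80*√c (f(c) = (-16*5)*√c = -80*√c)
d(s) = -32*s + 2*s² (d(s) = 2*((s² - 17*s) + s) = 2*(s² - 16*s) = -32*s + 2*s²)
N = 341 (N = -3 + (98 - (-41)*6) = -3 + (98 - 1*(-246)) = -3 + (98 + 246) = -3 + 344 = 341)
N*d(f(-1)) = 341*(2*(-80*I)*(-16 - 80*I)) = 341*(-160*I*(-16 - 80*I)) = -54560*I*(-16 - 80*I)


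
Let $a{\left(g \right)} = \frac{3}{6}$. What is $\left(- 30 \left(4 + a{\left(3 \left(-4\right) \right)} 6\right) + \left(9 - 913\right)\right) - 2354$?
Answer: $-3468$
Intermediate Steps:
$a{\left(g \right)} = \frac{1}{2}$ ($a{\left(g \right)} = 3 \cdot \frac{1}{6} = \frac{1}{2}$)
$\left(- 30 \left(4 + a{\left(3 \left(-4\right) \right)} 6\right) + \left(9 - 913\right)\right) - 2354 = \left(- 30 \left(4 + \frac{1}{2} \cdot 6\right) + \left(9 - 913\right)\right) - 2354 = \left(- 30 \left(4 + 3\right) - 904\right) - 2354 = \left(\left(-30\right) 7 - 904\right) - 2354 = \left(-210 - 904\right) - 2354 = -1114 - 2354 = -3468$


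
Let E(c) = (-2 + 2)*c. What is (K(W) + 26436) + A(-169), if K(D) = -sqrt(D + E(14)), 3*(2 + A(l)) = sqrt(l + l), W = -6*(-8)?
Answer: 26434 - 4*sqrt(3) + 13*I*sqrt(2)/3 ≈ 26427.0 + 6.1283*I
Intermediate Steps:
W = 48
E(c) = 0 (E(c) = 0*c = 0)
A(l) = -2 + sqrt(2)*sqrt(l)/3 (A(l) = -2 + sqrt(l + l)/3 = -2 + sqrt(2*l)/3 = -2 + (sqrt(2)*sqrt(l))/3 = -2 + sqrt(2)*sqrt(l)/3)
K(D) = -sqrt(D) (K(D) = -sqrt(D + 0) = -sqrt(D))
(K(W) + 26436) + A(-169) = (-sqrt(48) + 26436) + (-2 + sqrt(2)*sqrt(-169)/3) = (-4*sqrt(3) + 26436) + (-2 + sqrt(2)*(13*I)/3) = (-4*sqrt(3) + 26436) + (-2 + 13*I*sqrt(2)/3) = (26436 - 4*sqrt(3)) + (-2 + 13*I*sqrt(2)/3) = 26434 - 4*sqrt(3) + 13*I*sqrt(2)/3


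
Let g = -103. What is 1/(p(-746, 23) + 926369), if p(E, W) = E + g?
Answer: 1/925520 ≈ 1.0805e-6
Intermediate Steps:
p(E, W) = -103 + E (p(E, W) = E - 103 = -103 + E)
1/(p(-746, 23) + 926369) = 1/((-103 - 746) + 926369) = 1/(-849 + 926369) = 1/925520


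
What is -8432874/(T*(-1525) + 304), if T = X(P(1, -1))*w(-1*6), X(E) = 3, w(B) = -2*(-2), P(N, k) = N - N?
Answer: 4216437/8998 ≈ 468.60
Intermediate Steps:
P(N, k) = 0
w(B) = 4
T = 12 (T = 3*4 = 12)
-8432874/(T*(-1525) + 304) = -8432874/(12*(-1525) + 304) = -8432874/(-18300 + 304) = -8432874/(-17996) = -8432874*(-1/17996) = 4216437/8998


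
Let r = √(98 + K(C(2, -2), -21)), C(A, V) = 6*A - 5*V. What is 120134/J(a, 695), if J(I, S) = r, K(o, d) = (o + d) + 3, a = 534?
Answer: 60067*√102/51 ≈ 11895.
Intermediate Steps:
C(A, V) = -5*V + 6*A
K(o, d) = 3 + d + o (K(o, d) = (d + o) + 3 = 3 + d + o)
r = √102 (r = √(98 + (3 - 21 + (-5*(-2) + 6*2))) = √(98 + (3 - 21 + (10 + 12))) = √(98 + (3 - 21 + 22)) = √(98 + 4) = √102 ≈ 10.100)
J(I, S) = √102
120134/J(a, 695) = 120134/(√102) = 120134*(√102/102) = 60067*√102/51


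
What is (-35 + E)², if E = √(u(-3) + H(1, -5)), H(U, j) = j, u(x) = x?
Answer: 1217 - 140*I*√2 ≈ 1217.0 - 197.99*I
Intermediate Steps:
E = 2*I*√2 (E = √(-3 - 5) = √(-8) = 2*I*√2 ≈ 2.8284*I)
(-35 + E)² = (-35 + 2*I*√2)²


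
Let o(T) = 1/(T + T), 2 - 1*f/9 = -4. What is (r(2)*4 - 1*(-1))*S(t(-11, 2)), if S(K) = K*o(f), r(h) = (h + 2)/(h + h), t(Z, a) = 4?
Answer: 5/27 ≈ 0.18519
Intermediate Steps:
f = 54 (f = 18 - 9*(-4) = 18 + 36 = 54)
o(T) = 1/(2*T)
r(h) = (2 + h)/(2*h) (r(h) = (2 + h)/((2*h)) = (2 + h)*(1/(2*h)) = (2 + h)/(2*h))
S(K) = K/108 (S(K) = K*((1/2)/54) = K*((1/2)*(1/54)) = K*(1/108) = K/108)
(r(2)*4 - 1*(-1))*S(t(-11, 2)) = (((1/2)*(2 + 2)/2)*4 - 1*(-1))*((1/108)*4) = (((1/2)*(1/2)*4)*4 + 1)*(1/27) = (1*4 + 1)*(1/27) = (4 + 1)*(1/27) = 5*(1/27) = 5/27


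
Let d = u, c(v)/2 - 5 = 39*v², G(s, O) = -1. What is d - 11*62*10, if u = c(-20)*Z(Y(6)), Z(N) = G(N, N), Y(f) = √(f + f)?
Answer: -38030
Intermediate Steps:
Y(f) = √2*√f (Y(f) = √(2*f) = √2*√f)
c(v) = 10 + 78*v² (c(v) = 10 + 2*(39*v²) = 10 + 78*v²)
Z(N) = -1
u = -31210 (u = (10 + 78*(-20)²)*(-1) = (10 + 78*400)*(-1) = (10 + 31200)*(-1) = 31210*(-1) = -31210)
d = -31210
d - 11*62*10 = -31210 - 11*62*10 = -31210 - 682*10 = -31210 - 6820 = -38030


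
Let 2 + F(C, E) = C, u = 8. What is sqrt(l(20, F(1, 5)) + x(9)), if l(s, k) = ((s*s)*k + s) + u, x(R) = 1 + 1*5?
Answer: I*sqrt(366) ≈ 19.131*I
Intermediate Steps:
x(R) = 6 (x(R) = 1 + 5 = 6)
F(C, E) = -2 + C
l(s, k) = 8 + s + k*s**2 (l(s, k) = ((s*s)*k + s) + 8 = (s**2*k + s) + 8 = (k*s**2 + s) + 8 = (s + k*s**2) + 8 = 8 + s + k*s**2)
sqrt(l(20, F(1, 5)) + x(9)) = sqrt((8 + 20 + (-2 + 1)*20**2) + 6) = sqrt((8 + 20 - 1*400) + 6) = sqrt((8 + 20 - 400) + 6) = sqrt(-372 + 6) = sqrt(-366) = I*sqrt(366)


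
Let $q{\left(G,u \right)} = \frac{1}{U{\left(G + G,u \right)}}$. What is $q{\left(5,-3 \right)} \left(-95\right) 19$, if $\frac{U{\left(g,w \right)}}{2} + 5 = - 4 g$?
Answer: $\frac{361}{18} \approx 20.056$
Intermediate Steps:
$U{\left(g,w \right)} = -10 - 8 g$ ($U{\left(g,w \right)} = -10 + 2 \left(- 4 g\right) = -10 - 8 g$)
$q{\left(G,u \right)} = \frac{1}{-10 - 16 G}$ ($q{\left(G,u \right)} = \frac{1}{-10 - 8 \left(G + G\right)} = \frac{1}{-10 - 8 \cdot 2 G} = \frac{1}{-10 - 16 G}$)
$q{\left(5,-3 \right)} \left(-95\right) 19 = - \frac{1}{10 + 16 \cdot 5} \left(-95\right) 19 = - \frac{1}{10 + 80} \left(-95\right) 19 = - \frac{1}{90} \left(-95\right) 19 = \left(-1\right) \frac{1}{90} \left(-95\right) 19 = \left(- \frac{1}{90}\right) \left(-95\right) 19 = \frac{19}{18} \cdot 19 = \frac{361}{18}$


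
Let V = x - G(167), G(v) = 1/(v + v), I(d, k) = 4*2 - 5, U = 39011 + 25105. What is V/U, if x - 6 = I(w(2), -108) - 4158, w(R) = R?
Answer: -1385767/21414744 ≈ -0.064711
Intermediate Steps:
U = 64116
I(d, k) = 3 (I(d, k) = 8 - 5 = 3)
G(v) = 1/(2*v)
x = -4149 (x = 6 + (3 - 4158) = 6 - 4155 = -4149)
V = -1385767/334 (V = -4149 - 1/(2*167) = -4149 - 1*1/334 = -4149 - 1/334 = -1385767/334 ≈ -4149.0)
V/U = -1385767/334/64116 = -1385767/334*1/64116 = -1385767/21414744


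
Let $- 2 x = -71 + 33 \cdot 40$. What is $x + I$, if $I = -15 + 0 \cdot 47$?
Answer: $- \frac{1279}{2} \approx -639.5$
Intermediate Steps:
$x = - \frac{1249}{2}$ ($x = - \frac{-71 + 33 \cdot 40}{2} = - \frac{-71 + 1320}{2} = \left(- \frac{1}{2}\right) 1249 = - \frac{1249}{2} \approx -624.5$)
$I = -15$ ($I = -15 + 0 = -15$)
$x + I = - \frac{1249}{2} - 15 = - \frac{1279}{2}$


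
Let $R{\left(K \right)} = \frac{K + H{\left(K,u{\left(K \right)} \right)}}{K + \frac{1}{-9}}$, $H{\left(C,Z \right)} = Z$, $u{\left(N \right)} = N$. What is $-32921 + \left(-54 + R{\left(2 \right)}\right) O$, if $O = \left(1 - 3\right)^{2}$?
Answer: $- \frac{563185}{17} \approx -33129.0$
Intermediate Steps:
$R{\left(K \right)} = \frac{2 K}{- \frac{1}{9} + K}$ ($R{\left(K \right)} = \frac{K + K}{K + \frac{1}{-9}} = \frac{2 K}{K - \frac{1}{9}} = \frac{2 K}{- \frac{1}{9} + K}$)
$O = 4$ ($O = \left(-2\right)^{2} = 4$)
$-32921 + \left(-54 + R{\left(2 \right)}\right) O = -32921 + \left(-54 + 18 \cdot 2 \frac{1}{-1 + 9 \cdot 2}\right) 4 = -32921 + \left(-54 + 18 \cdot 2 \frac{1}{-1 + 18}\right) 4 = -32921 + \left(-54 + 18 \cdot 2 \cdot \frac{1}{17}\right) 4 = -32921 + \left(-54 + \frac{36}{17}\right) 4 = -32921 - \frac{3528}{17} = - \frac{563185}{17}$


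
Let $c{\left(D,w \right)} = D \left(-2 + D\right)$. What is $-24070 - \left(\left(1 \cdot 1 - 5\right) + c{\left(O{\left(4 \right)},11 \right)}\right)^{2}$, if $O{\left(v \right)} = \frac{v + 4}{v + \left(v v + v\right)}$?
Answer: $- \frac{1951351}{81} \approx -24091.0$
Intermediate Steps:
$O{\left(v \right)} = \frac{4 + v}{v^{2} + 2 v}$ ($O{\left(v \right)} = \frac{4 + v}{v + \left(v^{2} + v\right)} = \frac{4 + v}{v + \left(v + v^{2}\right)} = \frac{4 + v}{v^{2} + 2 v}$)
$-24070 - \left(\left(1 \cdot 1 - 5\right) + c{\left(O{\left(4 \right)},11 \right)}\right)^{2} = -24070 - \left(\left(1 \cdot 1 - 5\right) + \frac{4 + 4}{4 \left(2 + 4\right)} \left(-2 + \frac{4 + 4}{4 \left(2 + 4\right)}\right)\right)^{2} = -24070 - \left(\left(1 - 5\right) + \frac{1}{4} \cdot \frac{1}{6} \cdot 8 \left(-2 + \frac{1}{4} \cdot \frac{1}{6} \cdot 8\right)\right)^{2} = -24070 - \left(-4 + \frac{1}{4} \cdot \frac{1}{6} \cdot 8 \left(-2 + \frac{1}{4} \cdot \frac{1}{6} \cdot 8\right)\right)^{2} = -24070 - \left(-4 + \frac{-2 + \frac{1}{3}}{3}\right)^{2} = -24070 - \left(-4 + \frac{1}{3} \left(- \frac{5}{3}\right)\right)^{2} = -24070 - \left(-4 - \frac{5}{9}\right)^{2} = -24070 - \left(- \frac{41}{9}\right)^{2} = -24070 - \frac{1681}{81} = - \frac{1951351}{81}$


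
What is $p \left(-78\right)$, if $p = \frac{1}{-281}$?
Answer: $\frac{78}{281} \approx 0.27758$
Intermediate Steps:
$p = - \frac{1}{281} \approx -0.0035587$
$p \left(-78\right) = \left(- \frac{1}{281}\right) \left(-78\right) = \frac{78}{281}$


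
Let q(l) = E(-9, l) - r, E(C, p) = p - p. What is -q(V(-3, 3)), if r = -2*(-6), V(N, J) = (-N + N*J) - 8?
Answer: 12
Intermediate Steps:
V(N, J) = -8 - N + J*N (V(N, J) = (-N + J*N) - 8 = -8 - N + J*N)
E(C, p) = 0
r = 12
q(l) = -12 (q(l) = 0 - 1*12 = 0 - 12 = -12)
-q(V(-3, 3)) = -1*(-12) = 12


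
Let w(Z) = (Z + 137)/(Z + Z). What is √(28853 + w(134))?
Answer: 5*√20724105/134 ≈ 169.86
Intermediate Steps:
w(Z) = (137 + Z)/(2*Z) (w(Z) = (137 + Z)/((2*Z)) = (137 + Z)*(1/(2*Z)) = (137 + Z)/(2*Z))
√(28853 + w(134)) = √(28853 + (½)*(137 + 134)/134) = √(28853 + (½)*(1/134)*271) = √(28853 + 271/268) = √(7732875/268) = 5*√20724105/134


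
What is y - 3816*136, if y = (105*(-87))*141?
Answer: -1807011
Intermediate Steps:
y = -1288035 (y = -9135*141 = -1288035)
y - 3816*136 = -1288035 - 3816*136 = -1288035 - 518976 = -1807011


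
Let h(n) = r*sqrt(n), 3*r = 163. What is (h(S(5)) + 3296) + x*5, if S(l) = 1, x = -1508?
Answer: -12569/3 ≈ -4189.7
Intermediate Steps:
r = 163/3 (r = (1/3)*163 = 163/3 ≈ 54.333)
h(n) = 163*sqrt(n)/3
(h(S(5)) + 3296) + x*5 = (163*sqrt(1)/3 + 3296) - 1508*5 = ((163/3)*1 + 3296) - 7540 = (163/3 + 3296) - 7540 = 10051/3 - 7540 = -12569/3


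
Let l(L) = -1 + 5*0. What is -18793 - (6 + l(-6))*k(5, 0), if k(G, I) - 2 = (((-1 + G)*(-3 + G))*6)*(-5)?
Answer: -17603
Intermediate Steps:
l(L) = -1 (l(L) = -1 + 0 = -1)
k(G, I) = 2 - 30*(-1 + G)*(-3 + G) (k(G, I) = 2 + (((-1 + G)*(-3 + G))*6)*(-5) = 2 + (6*(-1 + G)*(-3 + G))*(-5) = 2 - 30*(-1 + G)*(-3 + G))
-18793 - (6 + l(-6))*k(5, 0) = -18793 - (6 - 1)*(-88 - 30*5**2 + 120*5) = -18793 - 5*(-88 - 30*25 + 600) = -18793 - 5*(-88 - 750 + 600) = -18793 - 5*(-238) = -18793 - 1*(-1190) = -18793 + 1190 = -17603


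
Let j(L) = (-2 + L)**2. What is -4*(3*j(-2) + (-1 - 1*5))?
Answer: -168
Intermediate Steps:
-4*(3*j(-2) + (-1 - 1*5)) = -4*(3*(-2 - 2)**2 + (-1 - 1*5)) = -4*(3*(-4)**2 + (-1 - 5)) = -4*(3*16 - 6) = -4*(48 - 6) = -4*42 = -168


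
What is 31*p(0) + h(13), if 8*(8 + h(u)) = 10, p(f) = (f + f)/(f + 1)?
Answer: -27/4 ≈ -6.7500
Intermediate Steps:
p(f) = 2*f/(1 + f) (p(f) = (2*f)/(1 + f) = 2*f/(1 + f))
h(u) = -27/4 (h(u) = -8 + (1/8)*10 = -8 + 5/4 = -27/4)
31*p(0) + h(13) = 31*(2*0/(1 + 0)) - 27/4 = 31*(2*0/1) - 27/4 = 31*(2*0*1) - 27/4 = 31*0 - 27/4 = 0 - 27/4 = -27/4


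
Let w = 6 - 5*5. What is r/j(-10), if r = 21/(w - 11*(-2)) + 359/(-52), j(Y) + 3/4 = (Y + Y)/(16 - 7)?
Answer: -45/1391 ≈ -0.032351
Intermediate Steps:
j(Y) = -¾ + 2*Y/9 (j(Y) = -¾ + (Y + Y)/(16 - 7) = -¾ + (2*Y)/9 = -¾ + (2*Y)*(⅑) = -¾ + 2*Y/9)
w = -19 (w = 6 - 25 = -19)
r = 5/52 (r = 21/(-19 - 11*(-2)) + 359/(-52) = 21/(-19 + 22) + 359*(-1/52) = 21/3 - 359/52 = 21*(⅓) - 359/52 = 7 - 359/52 = 5/52 ≈ 0.096154)
r/j(-10) = 5/(52*(-¾ + (2/9)*(-10))) = 5/(52*(-¾ - 20/9)) = 5/(52*(-107/36)) = (5/52)*(-36/107) = -45/1391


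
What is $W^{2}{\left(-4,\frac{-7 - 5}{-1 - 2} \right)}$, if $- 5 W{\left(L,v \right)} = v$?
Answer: $\frac{16}{25} \approx 0.64$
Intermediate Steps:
$W{\left(L,v \right)} = - \frac{v}{5}$
$W^{2}{\left(-4,\frac{-7 - 5}{-1 - 2} \right)} = \left(- \frac{\left(-7 - 5\right) \frac{1}{-1 - 2}}{5}\right)^{2} = \left(- \frac{\left(-12\right) \frac{1}{-3}}{5}\right)^{2} = \left(- \frac{\left(-12\right) \left(- \frac{1}{3}\right)}{5}\right)^{2} = \left(\left(- \frac{1}{5}\right) 4\right)^{2} = \left(- \frac{4}{5}\right)^{2} = \frac{16}{25}$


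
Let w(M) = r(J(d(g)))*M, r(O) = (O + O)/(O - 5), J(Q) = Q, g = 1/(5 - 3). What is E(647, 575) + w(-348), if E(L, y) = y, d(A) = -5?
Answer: 227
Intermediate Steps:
g = 1/2 ≈ 0.50000
r(O) = 2*O/(-5 + O) (r(O) = (2*O)/(-5 + O) = 2*O/(-5 + O))
w(M) = M (w(M) = (2*(-5)/(-5 - 5))*M = (2*(-5)/(-10))*M = (2*(-5)*(-1/10))*M = 1*M = M)
E(647, 575) + w(-348) = 575 - 348 = 227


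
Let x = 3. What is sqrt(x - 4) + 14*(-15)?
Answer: -210 + I ≈ -210.0 + 1.0*I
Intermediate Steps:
sqrt(x - 4) + 14*(-15) = sqrt(3 - 4) + 14*(-15) = sqrt(-1) - 210 = I - 210 = -210 + I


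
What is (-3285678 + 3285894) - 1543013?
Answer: -1542797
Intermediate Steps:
(-3285678 + 3285894) - 1543013 = 216 - 1543013 = -1542797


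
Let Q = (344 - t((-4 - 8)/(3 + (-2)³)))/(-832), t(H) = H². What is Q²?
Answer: 1117249/6760000 ≈ 0.16527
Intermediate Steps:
Q = -1057/2600 (Q = (344 - ((-4 - 8)/(3 + (-2)³))²)/(-832) = (344 - (-12/(3 - 8))²)*(-1/832) = (344 - (-12/(-5))²)*(-1/832) = (344 - (-12*(-⅕))²)*(-1/832) = (344 - (12/5)²)*(-1/832) = (344 - 1*144/25)*(-1/832) = (344 - 144/25)*(-1/832) = (8456/25)*(-1/832) = -1057/2600 ≈ -0.40654)
Q² = (-1057/2600)² = 1117249/6760000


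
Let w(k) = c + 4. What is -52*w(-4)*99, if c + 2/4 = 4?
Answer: -38610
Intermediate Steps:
c = 7/2 (c = -½ + 4 = 7/2 ≈ 3.5000)
w(k) = 15/2 (w(k) = 7/2 + 4 = 15/2)
-52*w(-4)*99 = -52*15/2*99 = -390*99 = -38610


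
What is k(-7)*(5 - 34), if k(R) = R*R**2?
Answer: 9947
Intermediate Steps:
k(R) = R**3
k(-7)*(5 - 34) = (-7)**3*(5 - 34) = -343*(-29) = 9947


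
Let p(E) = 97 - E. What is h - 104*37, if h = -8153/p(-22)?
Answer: -466065/119 ≈ -3916.5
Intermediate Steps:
h = -8153/119 (h = -8153/(97 - 1*(-22)) = -8153/(97 + 22) = -8153/119 ≈ -68.513)
h - 104*37 = -8153/119 - 104*37 = -8153/119 - 3848 = -466065/119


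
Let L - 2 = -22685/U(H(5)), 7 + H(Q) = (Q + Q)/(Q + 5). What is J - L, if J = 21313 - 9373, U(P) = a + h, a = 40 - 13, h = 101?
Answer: 1550749/128 ≈ 12115.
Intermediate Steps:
H(Q) = -7 + 2*Q/(5 + Q) (H(Q) = -7 + (Q + Q)/(Q + 5) = -7 + (2*Q)/(5 + Q) = -7 + 2*Q/(5 + Q))
a = 27
U(P) = 128 (U(P) = 27 + 101 = 128)
J = 11940
L = -22429/128 (L = 2 - 22685/128 = -22429/128 ≈ -175.23)
J - L = 11940 - 1*(-22429/128) = 11940 + 22429/128 = 1550749/128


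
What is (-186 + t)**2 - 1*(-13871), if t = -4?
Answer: 49971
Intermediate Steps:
(-186 + t)**2 - 1*(-13871) = (-186 - 4)**2 - 1*(-13871) = (-190)**2 + 13871 = 36100 + 13871 = 49971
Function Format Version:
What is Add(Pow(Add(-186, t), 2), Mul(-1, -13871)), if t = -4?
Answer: 49971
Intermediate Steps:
Add(Pow(Add(-186, t), 2), Mul(-1, -13871)) = Add(Pow(Add(-186, -4), 2), Mul(-1, -13871)) = Add(Pow(-190, 2), 13871) = Add(36100, 13871) = 49971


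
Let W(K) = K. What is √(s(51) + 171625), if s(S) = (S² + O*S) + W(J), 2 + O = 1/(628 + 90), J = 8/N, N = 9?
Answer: √807890362538/2154 ≈ 417.28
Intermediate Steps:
J = 8/9 ≈ 0.88889
O = -1435/718 (O = -2 + 1/(628 + 90) = -2 + 1/718 = -1435/718 ≈ -1.9986)
s(S) = 8/9 + S² - 1435*S/718 (s(S) = (S² - 1435*S/718) + 8/9 = 8/9 + S² - 1435*S/718)
√(s(51) + 171625) = √((8/9 + 51² - 1435/718*51) + 171625) = √((8/9 + 2601 - 73185/718) + 171625) = √(16154741/6462 + 171625) = √(1125195491/6462) = √807890362538/2154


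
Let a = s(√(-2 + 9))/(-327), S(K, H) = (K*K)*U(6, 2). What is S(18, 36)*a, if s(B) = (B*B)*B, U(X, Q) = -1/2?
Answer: 378*√7/109 ≈ 9.1752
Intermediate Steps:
U(X, Q) = -½ (U(X, Q) = -1*½ = -½)
s(B) = B³ (s(B) = B²*B = B³)
S(K, H) = -K²/2 (S(K, H) = (K*K)*(-½) = K²*(-½) = -K²/2)
a = -7*√7/327 (a = (√(-2 + 9))³/(-327) = (√7)³*(-1/327) = (7*√7)*(-1/327) = -7*√7/327 ≈ -0.056637)
S(18, 36)*a = (-½*18²)*(-7*√7/327) = (-½*324)*(-7*√7/327) = -(-378)*√7/109 = 378*√7/109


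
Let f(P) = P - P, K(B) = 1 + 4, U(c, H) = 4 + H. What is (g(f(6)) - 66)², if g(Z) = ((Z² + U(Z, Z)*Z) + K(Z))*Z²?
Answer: 4356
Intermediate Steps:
K(B) = 5
f(P) = 0
g(Z) = Z²*(5 + Z² + Z*(4 + Z)) (g(Z) = ((Z² + (4 + Z)*Z) + 5)*Z² = ((Z² + Z*(4 + Z)) + 5)*Z² = (5 + Z² + Z*(4 + Z))*Z² = Z²*(5 + Z² + Z*(4 + Z)))
(g(f(6)) - 66)² = (0²*(5 + 0² + 0*(4 + 0)) - 66)² = (0*(5 + 0 + 0*4) - 66)² = (0*(5 + 0 + 0) - 66)² = (0*5 - 66)² = (0 - 66)² = (-66)² = 4356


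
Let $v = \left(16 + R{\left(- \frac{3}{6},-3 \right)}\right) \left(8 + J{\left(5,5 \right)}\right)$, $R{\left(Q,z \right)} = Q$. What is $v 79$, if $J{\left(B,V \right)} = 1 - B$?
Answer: $4898$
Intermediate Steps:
$v = 62$ ($v = \left(16 - \frac{3}{6}\right) \left(8 + \left(1 - 5\right)\right) = \left(16 - \frac{1}{2}\right) \left(8 + \left(1 - 5\right)\right) = \left(16 - \frac{1}{2}\right) \left(8 - 4\right) = \frac{31}{2} \cdot 4 = 62$)
$v 79 = 62 \cdot 79 = 4898$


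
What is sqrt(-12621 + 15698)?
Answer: sqrt(3077) ≈ 55.471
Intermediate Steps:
sqrt(-12621 + 15698) = sqrt(3077)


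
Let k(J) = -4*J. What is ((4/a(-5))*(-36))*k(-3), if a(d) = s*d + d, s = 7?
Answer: 216/5 ≈ 43.200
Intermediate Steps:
a(d) = 8*d (a(d) = 7*d + d = 8*d)
((4/a(-5))*(-36))*k(-3) = ((4/((8*(-5))))*(-36))*(-4*(-3)) = ((4/(-40))*(-36))*12 = ((4*(-1/40))*(-36))*12 = -1/10*(-36)*12 = (18/5)*12 = 216/5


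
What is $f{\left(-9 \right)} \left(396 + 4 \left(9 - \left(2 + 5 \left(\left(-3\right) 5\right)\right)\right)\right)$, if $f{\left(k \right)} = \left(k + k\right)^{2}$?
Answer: $234576$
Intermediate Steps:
$f{\left(k \right)} = 4 k^{2}$ ($f{\left(k \right)} = \left(2 k\right)^{2} = 4 k^{2}$)
$f{\left(-9 \right)} \left(396 + 4 \left(9 - \left(2 + 5 \left(\left(-3\right) 5\right)\right)\right)\right) = 4 \left(-9\right)^{2} \left(396 + 4 \left(9 - \left(2 + 5 \left(\left(-3\right) 5\right)\right)\right)\right) = 4 \cdot 81 \left(396 + 4 \left(9 - -73\right)\right) = 324 \left(396 + 4 \left(9 + \left(75 - 2\right)\right)\right) = 324 \left(396 + 4 \left(9 + 73\right)\right) = 324 \left(396 + 4 \cdot 82\right) = 324 \left(396 + 328\right) = 324 \cdot 724 = 234576$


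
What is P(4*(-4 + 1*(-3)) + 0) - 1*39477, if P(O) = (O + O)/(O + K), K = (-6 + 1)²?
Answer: -118375/3 ≈ -39458.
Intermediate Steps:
K = 25 (K = (-5)² = 25)
P(O) = 2*O/(25 + O) (P(O) = (O + O)/(O + 25) = (2*O)/(25 + O) = 2*O/(25 + O))
P(4*(-4 + 1*(-3)) + 0) - 1*39477 = 2*(4*(-4 + 1*(-3)) + 0)/(25 + (4*(-4 + 1*(-3)) + 0)) - 1*39477 = 2*(4*(-4 - 3) + 0)/(25 + (4*(-4 - 3) + 0)) - 39477 = 2*(4*(-7) + 0)/(25 + (4*(-7) + 0)) - 39477 = 2*(-28 + 0)/(25 + (-28 + 0)) - 39477 = 2*(-28)/(25 - 28) - 39477 = 2*(-28)/(-3) - 39477 = 2*(-28)*(-⅓) - 39477 = 56/3 - 39477 = -118375/3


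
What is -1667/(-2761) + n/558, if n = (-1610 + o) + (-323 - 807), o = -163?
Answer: -7084997/1540638 ≈ -4.5987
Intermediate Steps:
n = -2903 (n = (-1610 - 163) + (-323 - 807) = -1773 - 1130 = -2903)
-1667/(-2761) + n/558 = -1667/(-2761) - 2903/558 = -1667*(-1/2761) - 2903*1/558 = 1667/2761 - 2903/558 = -7084997/1540638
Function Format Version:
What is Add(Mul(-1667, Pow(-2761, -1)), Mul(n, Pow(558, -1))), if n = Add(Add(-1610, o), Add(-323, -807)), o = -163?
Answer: Rational(-7084997, 1540638) ≈ -4.5987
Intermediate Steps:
n = -2903 (n = Add(Add(-1610, -163), Add(-323, -807)) = Add(-1773, -1130) = -2903)
Add(Mul(-1667, Pow(-2761, -1)), Mul(n, Pow(558, -1))) = Add(Mul(-1667, Pow(-2761, -1)), Mul(-2903, Pow(558, -1))) = Add(Mul(-1667, Rational(-1, 2761)), Mul(-2903, Rational(1, 558))) = Add(Rational(1667, 2761), Rational(-2903, 558)) = Rational(-7084997, 1540638)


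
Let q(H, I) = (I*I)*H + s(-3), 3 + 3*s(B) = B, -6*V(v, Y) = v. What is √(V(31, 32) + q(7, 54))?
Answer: √734574/6 ≈ 142.85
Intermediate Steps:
V(v, Y) = -v/6
s(B) = -1 + B/3
q(H, I) = -2 + H*I² (q(H, I) = (I*I)*H + (-1 + (⅓)*(-3)) = I²*H + (-1 - 1) = H*I² - 2 = -2 + H*I²)
√(V(31, 32) + q(7, 54)) = √(-⅙*31 + (-2 + 7*54²)) = √(-31/6 + (-2 + 7*2916)) = √(-31/6 + (-2 + 20412)) = √(-31/6 + 20410) = √(122429/6) = √734574/6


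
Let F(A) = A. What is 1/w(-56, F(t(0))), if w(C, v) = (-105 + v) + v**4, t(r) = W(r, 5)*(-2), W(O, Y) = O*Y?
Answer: -1/105 ≈ -0.0095238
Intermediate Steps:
t(r) = -10*r (t(r) = (r*5)*(-2) = (5*r)*(-2) = -10*r)
w(C, v) = -105 + v + v**4
1/w(-56, F(t(0))) = 1/(-105 - 10*0 + (-10*0)**4) = 1/(-105 + 0 + 0**4) = 1/(-105 + 0 + 0) = 1/(-105) = -1/105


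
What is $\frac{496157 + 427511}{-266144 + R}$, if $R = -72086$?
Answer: $- \frac{461834}{169115} \approx -2.7309$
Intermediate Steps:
$\frac{496157 + 427511}{-266144 + R} = \frac{496157 + 427511}{-266144 - 72086} = \frac{923668}{-338230} = 923668 \left(- \frac{1}{338230}\right) = - \frac{461834}{169115}$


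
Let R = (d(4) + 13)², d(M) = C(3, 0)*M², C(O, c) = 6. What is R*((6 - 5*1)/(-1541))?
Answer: -11881/1541 ≈ -7.7099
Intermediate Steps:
d(M) = 6*M²
R = 11881 (R = (6*4² + 13)² = (6*16 + 13)² = (96 + 13)² = 109² = 11881)
R*((6 - 5*1)/(-1541)) = 11881*((6 - 5*1)/(-1541)) = 11881*((6 - 5)*(-1/1541)) = 11881*(1*(-1/1541)) = 11881*(-1/1541) = -11881/1541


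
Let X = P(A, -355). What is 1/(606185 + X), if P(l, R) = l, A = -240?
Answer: 1/605945 ≈ 1.6503e-6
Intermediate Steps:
X = -240
1/(606185 + X) = 1/(606185 - 240) = 1/605945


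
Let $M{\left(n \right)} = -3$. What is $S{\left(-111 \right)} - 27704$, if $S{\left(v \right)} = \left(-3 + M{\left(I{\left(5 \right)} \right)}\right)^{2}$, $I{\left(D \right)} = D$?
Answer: $-27668$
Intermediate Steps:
$S{\left(v \right)} = 36$ ($S{\left(v \right)} = \left(-3 - 3\right)^{2} = \left(-6\right)^{2} = 36$)
$S{\left(-111 \right)} - 27704 = 36 - 27704 = -27668$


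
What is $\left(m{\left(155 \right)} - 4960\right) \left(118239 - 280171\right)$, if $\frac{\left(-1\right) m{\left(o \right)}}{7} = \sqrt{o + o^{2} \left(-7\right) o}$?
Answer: $803182720 + 3400572 i \sqrt{2896330} \approx 8.0318 \cdot 10^{8} + 5.7873 \cdot 10^{9} i$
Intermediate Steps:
$m{\left(o \right)} = - 7 \sqrt{o - 7 o^{3}}$ ($m{\left(o \right)} = - 7 \sqrt{o + o^{2} \left(-7\right) o} = - 7 \sqrt{o + - 7 o^{2} o} = - 7 \sqrt{o - 7 o^{3}}$)
$\left(m{\left(155 \right)} - 4960\right) \left(118239 - 280171\right) = \left(- 7 \sqrt{155 - 7 \cdot 155^{3}} - 4960\right) \left(118239 - 280171\right) = \left(- 7 \sqrt{155 - 26067125} - 4960\right) \left(-161932\right) = \left(- 7 \sqrt{-26066970} - 4960\right) \left(-161932\right) = \left(- 7 \cdot 3 i \sqrt{2896330} - 4960\right) \left(-161932\right) = \left(- 21 i \sqrt{2896330} - 4960\right) \left(-161932\right) = \left(-4960 - 21 i \sqrt{2896330}\right) \left(-161932\right) = 803182720 + 3400572 i \sqrt{2896330}$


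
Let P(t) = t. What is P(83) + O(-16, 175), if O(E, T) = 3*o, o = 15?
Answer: 128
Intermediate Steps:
O(E, T) = 45 (O(E, T) = 3*15 = 45)
P(83) + O(-16, 175) = 83 + 45 = 128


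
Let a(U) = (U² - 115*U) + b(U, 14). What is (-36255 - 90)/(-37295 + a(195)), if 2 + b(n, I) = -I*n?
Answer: 36345/24427 ≈ 1.4879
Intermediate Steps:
b(n, I) = -2 - I*n
a(U) = -2 + U² - 129*U (a(U) = (U² - 115*U) + (-2 - 1*14*U) = (U² - 115*U) + (-2 - 14*U) = -2 + U² - 129*U)
(-36255 - 90)/(-37295 + a(195)) = (-36255 - 90)/(-37295 + (-2 + 195² - 129*195)) = -36345/(-37295 + (-2 + 38025 - 25155)) = -36345/(-37295 + 12868) = -36345/(-24427) = -36345*(-1/24427) = 36345/24427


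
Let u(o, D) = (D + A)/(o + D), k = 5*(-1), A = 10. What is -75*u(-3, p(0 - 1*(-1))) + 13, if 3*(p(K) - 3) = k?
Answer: 523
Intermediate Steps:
k = -5
p(K) = 4/3 (p(K) = 3 + (⅓)*(-5) = 3 - 5/3 = 4/3)
u(o, D) = (10 + D)/(D + o) (u(o, D) = (D + 10)/(o + D) = (10 + D)/(D + o))
-75*u(-3, p(0 - 1*(-1))) + 13 = -75*(10 + 4/3)/(4/3 - 3) + 13 = -75*34/((-5/3)*3) + 13 = -(-45)*34/3 + 13 = -75*(-34/5) + 13 = 510 + 13 = 523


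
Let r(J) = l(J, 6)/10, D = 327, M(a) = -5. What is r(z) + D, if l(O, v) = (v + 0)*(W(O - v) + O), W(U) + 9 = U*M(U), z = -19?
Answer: 1926/5 ≈ 385.20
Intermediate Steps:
W(U) = -9 - 5*U (W(U) = -9 + U*(-5) = -9 - 5*U)
l(O, v) = v*(-9 - 4*O + 5*v) (l(O, v) = (v + 0)*((-9 - 5*(O - v)) + O) = v*((-9 + (-5*O + 5*v)) + O) = v*((-9 - 5*O + 5*v) + O) = v*(-9 - 4*O + 5*v))
r(J) = 63/5 - 12*J/5 (r(J) = (6*(-9 - 4*J + 5*6))/10 = (6*(-9 - 4*J + 30))*(1/10) = (6*(21 - 4*J))*(1/10) = (126 - 24*J)*(1/10) = 63/5 - 12*J/5)
r(z) + D = (63/5 - 12/5*(-19)) + 327 = (63/5 + 228/5) + 327 = 291/5 + 327 = 1926/5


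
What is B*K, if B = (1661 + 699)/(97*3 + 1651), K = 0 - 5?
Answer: -5900/971 ≈ -6.0762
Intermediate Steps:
K = -5
B = 1180/971 (B = 2360/(291 + 1651) = 2360/1942 = 2360*(1/1942) = 1180/971 ≈ 1.2152)
B*K = (1180/971)*(-5) = -5900/971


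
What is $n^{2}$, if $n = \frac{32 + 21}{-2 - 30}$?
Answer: $\frac{2809}{1024} \approx 2.7432$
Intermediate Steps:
$n = - \frac{53}{32}$ ($n = \frac{53}{-32} = 53 \left(- \frac{1}{32}\right) = - \frac{53}{32} \approx -1.6563$)
$n^{2} = \left(- \frac{53}{32}\right)^{2} = \frac{2809}{1024}$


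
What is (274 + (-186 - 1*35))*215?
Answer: 11395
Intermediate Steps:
(274 + (-186 - 1*35))*215 = (274 + (-186 - 35))*215 = (274 - 221)*215 = 53*215 = 11395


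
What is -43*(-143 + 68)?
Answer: 3225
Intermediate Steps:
-43*(-143 + 68) = -43*(-75) = 3225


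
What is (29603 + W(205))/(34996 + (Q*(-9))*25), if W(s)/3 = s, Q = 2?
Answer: 15109/17273 ≈ 0.87472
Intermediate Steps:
W(s) = 3*s
(29603 + W(205))/(34996 + (Q*(-9))*25) = (29603 + 3*205)/(34996 + (2*(-9))*25) = (29603 + 615)/(34996 - 18*25) = 30218/(34996 - 450) = 30218/34546 = 30218*(1/34546) = 15109/17273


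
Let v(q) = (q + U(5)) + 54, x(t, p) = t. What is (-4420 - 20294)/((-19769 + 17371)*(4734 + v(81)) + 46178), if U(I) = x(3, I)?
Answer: 12357/5818439 ≈ 0.0021238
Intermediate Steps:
U(I) = 3
v(q) = 57 + q (v(q) = (q + 3) + 54 = (3 + q) + 54 = 57 + q)
(-4420 - 20294)/((-19769 + 17371)*(4734 + v(81)) + 46178) = (-4420 - 20294)/((-19769 + 17371)*(4734 + (57 + 81)) + 46178) = -24714/(-2398*(4734 + 138) + 46178) = -24714/(-2398*4872 + 46178) = -24714/(-11683056 + 46178) = -24714/(-11636878) = -24714*(-1/11636878) = 12357/5818439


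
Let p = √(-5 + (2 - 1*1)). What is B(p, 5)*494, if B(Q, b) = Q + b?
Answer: 2470 + 988*I ≈ 2470.0 + 988.0*I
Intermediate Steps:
p = 2*I (p = √(-5 + (2 - 1)) = √(-5 + 1) = √(-4) = 2*I ≈ 2.0*I)
B(p, 5)*494 = (2*I + 5)*494 = (5 + 2*I)*494 = 2470 + 988*I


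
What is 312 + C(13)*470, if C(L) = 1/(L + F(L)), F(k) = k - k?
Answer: 4526/13 ≈ 348.15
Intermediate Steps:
F(k) = 0
C(L) = 1/L (C(L) = 1/(L + 0) = 1/L)
312 + C(13)*470 = 312 + 470/13 = 4526/13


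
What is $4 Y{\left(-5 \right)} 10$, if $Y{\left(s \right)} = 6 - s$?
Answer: $440$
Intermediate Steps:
$4 Y{\left(-5 \right)} 10 = 4 \left(6 - -5\right) 10 = 4 \left(6 + 5\right) 10 = 4 \cdot 11 \cdot 10 = 44 \cdot 10 = 440$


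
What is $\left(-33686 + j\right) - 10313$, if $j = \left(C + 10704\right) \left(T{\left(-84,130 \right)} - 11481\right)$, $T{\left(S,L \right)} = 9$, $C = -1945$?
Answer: $-100527247$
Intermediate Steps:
$j = -100483248$ ($j = \left(-1945 + 10704\right) \left(9 - 11481\right) = 8759 \left(-11472\right) = -100483248$)
$\left(-33686 + j\right) - 10313 = \left(-33686 - 100483248\right) - 10313 = -100516934 - 10313 = -100527247$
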